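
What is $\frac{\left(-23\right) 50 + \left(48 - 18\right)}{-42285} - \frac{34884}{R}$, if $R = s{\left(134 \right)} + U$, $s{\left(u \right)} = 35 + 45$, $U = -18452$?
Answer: $\frac{24927443}{12947667} \approx 1.9252$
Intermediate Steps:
$s{\left(u \right)} = 80$
$R = -18372$ ($R = 80 - 18452 = -18372$)
$\frac{\left(-23\right) 50 + \left(48 - 18\right)}{-42285} - \frac{34884}{R} = \frac{\left(-23\right) 50 + \left(48 - 18\right)}{-42285} - \frac{34884}{-18372} = \left(-1150 + \left(48 - 18\right)\right) \left(- \frac{1}{42285}\right) - - \frac{2907}{1531} = \left(-1150 + 30\right) \left(- \frac{1}{42285}\right) + \frac{2907}{1531} = \left(-1120\right) \left(- \frac{1}{42285}\right) + \frac{2907}{1531} = \frac{224}{8457} + \frac{2907}{1531} = \frac{24927443}{12947667}$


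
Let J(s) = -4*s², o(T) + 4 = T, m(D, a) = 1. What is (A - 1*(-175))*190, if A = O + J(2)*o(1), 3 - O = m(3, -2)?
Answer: 42750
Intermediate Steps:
o(T) = -4 + T
O = 2 (O = 3 - 1*1 = 3 - 1 = 2)
A = 50 (A = 2 + (-4*2²)*(-4 + 1) = 2 - 4*4*(-3) = 2 - 16*(-3) = 2 + 48 = 50)
(A - 1*(-175))*190 = (50 - 1*(-175))*190 = (50 + 175)*190 = 225*190 = 42750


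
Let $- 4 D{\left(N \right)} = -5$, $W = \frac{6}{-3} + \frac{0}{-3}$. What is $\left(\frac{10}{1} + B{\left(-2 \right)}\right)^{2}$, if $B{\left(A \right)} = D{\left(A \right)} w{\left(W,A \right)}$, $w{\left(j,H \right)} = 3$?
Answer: $\frac{3025}{16} \approx 189.06$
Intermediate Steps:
$W = -2$ ($W = 6 \left(- \frac{1}{3}\right) + 0 \left(- \frac{1}{3}\right) = -2 + 0 = -2$)
$D{\left(N \right)} = \frac{5}{4}$ ($D{\left(N \right)} = \left(- \frac{1}{4}\right) \left(-5\right) = \frac{5}{4}$)
$B{\left(A \right)} = \frac{15}{4}$ ($B{\left(A \right)} = \frac{5}{4} \cdot 3 = \frac{15}{4}$)
$\left(\frac{10}{1} + B{\left(-2 \right)}\right)^{2} = \left(\frac{10}{1} + \frac{15}{4}\right)^{2} = \left(10 \cdot 1 + \frac{15}{4}\right)^{2} = \left(10 + \frac{15}{4}\right)^{2} = \left(\frac{55}{4}\right)^{2} = \frac{3025}{16}$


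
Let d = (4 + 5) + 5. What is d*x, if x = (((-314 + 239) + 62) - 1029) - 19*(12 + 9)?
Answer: -20174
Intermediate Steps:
d = 14 (d = 9 + 5 = 14)
x = -1441 (x = ((-75 + 62) - 1029) - 19*21 = (-13 - 1029) - 399 = -1042 - 399 = -1441)
d*x = 14*(-1441) = -20174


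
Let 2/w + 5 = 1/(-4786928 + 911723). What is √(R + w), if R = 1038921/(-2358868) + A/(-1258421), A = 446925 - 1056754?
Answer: I*√73572479028581085913017120687005173117/14379186383779910282 ≈ 0.59652*I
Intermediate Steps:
A = -609829
w = -3875205/9688013 (w = 2/(-5 + 1/(-4786928 + 911723)) = 2/(-5 + 1/(-3875205)) = 2/(-5 - 1/3875205) = 2/(-19376026/3875205) = 2*(-3875205/19376026) = -3875205/9688013 ≈ -0.40000)
R = 131106109831/2968449027428 (R = 1038921/(-2358868) - 609829/(-1258421) = 1038921*(-1/2358868) - 609829*(-1/1258421) = -1038921/2358868 + 609829/1258421 = 131106109831/2968449027428 ≈ 0.044167)
√(R + w) = √(131106109831/2968449027428 - 3875205/9688013) = √(-10233190816911966937/28758372767559820564) = I*√73572479028581085913017120687005173117/14379186383779910282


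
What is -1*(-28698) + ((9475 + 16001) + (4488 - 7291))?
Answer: 51371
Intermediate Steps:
-1*(-28698) + ((9475 + 16001) + (4488 - 7291)) = 28698 + (25476 - 2803) = 28698 + 22673 = 51371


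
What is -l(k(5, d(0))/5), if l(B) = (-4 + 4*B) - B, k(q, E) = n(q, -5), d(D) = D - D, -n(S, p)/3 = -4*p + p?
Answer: 31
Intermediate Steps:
n(S, p) = 9*p (n(S, p) = -3*(-4*p + p) = -(-9)*p = 9*p)
d(D) = 0
k(q, E) = -45 (k(q, E) = 9*(-5) = -45)
l(B) = -4 + 3*B
-l(k(5, d(0))/5) = -(-4 + 3*(-45/5)) = -(-4 + 3*(-45*⅕)) = -(-4 + 3*(-9)) = -(-4 - 27) = -1*(-31) = 31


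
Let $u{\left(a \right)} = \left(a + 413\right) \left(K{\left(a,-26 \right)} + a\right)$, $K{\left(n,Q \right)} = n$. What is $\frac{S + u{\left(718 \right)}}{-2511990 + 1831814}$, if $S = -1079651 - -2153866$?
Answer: $- \frac{2698331}{680176} \approx -3.9671$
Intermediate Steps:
$u{\left(a \right)} = 2 a \left(413 + a\right)$ ($u{\left(a \right)} = \left(a + 413\right) \left(a + a\right) = \left(413 + a\right) 2 a = 2 a \left(413 + a\right)$)
$S = 1074215$ ($S = -1079651 + 2153866 = 1074215$)
$\frac{S + u{\left(718 \right)}}{-2511990 + 1831814} = \frac{1074215 + 2 \cdot 718 \left(413 + 718\right)}{-2511990 + 1831814} = \frac{1074215 + 2 \cdot 718 \cdot 1131}{-680176} = \left(1074215 + 1624116\right) \left(- \frac{1}{680176}\right) = 2698331 \left(- \frac{1}{680176}\right) = - \frac{2698331}{680176}$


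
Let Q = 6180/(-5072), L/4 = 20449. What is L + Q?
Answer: 103715783/1268 ≈ 81795.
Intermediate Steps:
L = 81796 (L = 4*20449 = 81796)
Q = -1545/1268 (Q = 6180*(-1/5072) = -1545/1268 ≈ -1.2185)
L + Q = 81796 - 1545/1268 = 103715783/1268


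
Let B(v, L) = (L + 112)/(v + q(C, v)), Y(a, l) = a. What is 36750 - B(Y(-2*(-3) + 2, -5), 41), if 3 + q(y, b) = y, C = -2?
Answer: 36699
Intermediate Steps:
q(y, b) = -3 + y
B(v, L) = (112 + L)/(-5 + v) (B(v, L) = (L + 112)/(v + (-3 - 2)) = (112 + L)/(v - 5) = (112 + L)/(-5 + v))
36750 - B(Y(-2*(-3) + 2, -5), 41) = 36750 - (112 + 41)/(-5 + (-2*(-3) + 2)) = 36750 - 153/(-5 + (6 + 2)) = 36750 - 153/(-5 + 8) = 36750 - 153/3 = 36750 - 1*51 = 36750 - 51 = 36699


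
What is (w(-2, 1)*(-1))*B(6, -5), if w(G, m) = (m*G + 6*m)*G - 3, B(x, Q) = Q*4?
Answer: -220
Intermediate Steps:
B(x, Q) = 4*Q
w(G, m) = -3 + G*(6*m + G*m) (w(G, m) = (G*m + 6*m)*G - 3 = (6*m + G*m)*G - 3 = G*(6*m + G*m) - 3 = -3 + G*(6*m + G*m))
(w(-2, 1)*(-1))*B(6, -5) = ((-3 + 1*(-2)² + 6*(-2)*1)*(-1))*(4*(-5)) = ((-3 + 1*4 - 12)*(-1))*(-20) = ((-3 + 4 - 12)*(-1))*(-20) = -11*(-1)*(-20) = 11*(-20) = -220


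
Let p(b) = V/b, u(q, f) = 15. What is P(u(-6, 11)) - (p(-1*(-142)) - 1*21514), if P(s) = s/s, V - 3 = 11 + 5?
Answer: 3055111/142 ≈ 21515.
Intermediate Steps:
V = 19 (V = 3 + (11 + 5) = 3 + 16 = 19)
p(b) = 19/b
P(s) = 1
P(u(-6, 11)) - (p(-1*(-142)) - 1*21514) = 1 - (19/((-1*(-142))) - 1*21514) = 1 - (19/142 - 21514) = 1 - 1*(-3054969/142) = 1 + 3054969/142 = 3055111/142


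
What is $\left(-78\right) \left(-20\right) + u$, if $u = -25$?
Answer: $1535$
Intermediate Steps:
$\left(-78\right) \left(-20\right) + u = \left(-78\right) \left(-20\right) - 25 = 1560 - 25 = 1535$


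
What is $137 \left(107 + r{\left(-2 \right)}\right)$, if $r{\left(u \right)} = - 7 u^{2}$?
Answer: $10823$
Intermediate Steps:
$137 \left(107 + r{\left(-2 \right)}\right) = 137 \left(107 - 7 \left(-2\right)^{2}\right) = 137 \left(107 - 28\right) = 137 \cdot 79 = 10823$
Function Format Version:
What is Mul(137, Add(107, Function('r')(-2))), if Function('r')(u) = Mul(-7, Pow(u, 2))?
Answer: 10823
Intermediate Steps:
Mul(137, Add(107, Function('r')(-2))) = Mul(137, Add(107, Mul(-7, Pow(-2, 2)))) = Mul(137, Add(107, Mul(-7, 4))) = Mul(137, Add(107, -28)) = Mul(137, 79) = 10823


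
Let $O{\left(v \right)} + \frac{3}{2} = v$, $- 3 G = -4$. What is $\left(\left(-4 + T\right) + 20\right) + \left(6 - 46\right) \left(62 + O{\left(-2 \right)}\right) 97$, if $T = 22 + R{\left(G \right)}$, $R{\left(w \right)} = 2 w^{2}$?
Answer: $- \frac{2042446}{9} \approx -2.2694 \cdot 10^{5}$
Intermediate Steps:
$G = \frac{4}{3}$ ($G = \left(- \frac{1}{3}\right) \left(-4\right) = \frac{4}{3} \approx 1.3333$)
$O{\left(v \right)} = - \frac{3}{2} + v$
$T = \frac{230}{9}$ ($T = 22 + 2 \left(\frac{4}{3}\right)^{2} = 22 + 2 \cdot \frac{16}{9} = 22 + \frac{32}{9} = \frac{230}{9} \approx 25.556$)
$\left(\left(-4 + T\right) + 20\right) + \left(6 - 46\right) \left(62 + O{\left(-2 \right)}\right) 97 = \left(\left(-4 + \frac{230}{9}\right) + 20\right) + \left(6 - 46\right) \left(62 - \frac{7}{2}\right) 97 = \left(\frac{194}{9} + 20\right) + - 40 \left(62 - \frac{7}{2}\right) 97 = \frac{374}{9} + \left(-40\right) \frac{117}{2} \cdot 97 = \frac{374}{9} - 226980 = - \frac{2042446}{9}$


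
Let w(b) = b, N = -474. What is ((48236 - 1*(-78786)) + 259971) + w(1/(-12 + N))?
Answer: 188078597/486 ≈ 3.8699e+5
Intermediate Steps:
((48236 - 1*(-78786)) + 259971) + w(1/(-12 + N)) = ((48236 - 1*(-78786)) + 259971) + 1/(-12 - 474) = ((48236 + 78786) + 259971) + 1/(-486) = (127022 + 259971) - 1/486 = 386993 - 1/486 = 188078597/486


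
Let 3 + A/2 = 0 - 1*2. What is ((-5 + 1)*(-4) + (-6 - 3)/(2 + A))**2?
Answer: 18769/64 ≈ 293.27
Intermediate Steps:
A = -10 (A = -6 + 2*(0 - 1*2) = -6 + 2*(0 - 2) = -6 + 2*(-2) = -6 - 4 = -10)
((-5 + 1)*(-4) + (-6 - 3)/(2 + A))**2 = ((-5 + 1)*(-4) + (-6 - 3)/(2 - 10))**2 = (-4*(-4) - 9/(-8))**2 = (16 - 9*(-1/8))**2 = (16 + 9/8)**2 = (137/8)**2 = 18769/64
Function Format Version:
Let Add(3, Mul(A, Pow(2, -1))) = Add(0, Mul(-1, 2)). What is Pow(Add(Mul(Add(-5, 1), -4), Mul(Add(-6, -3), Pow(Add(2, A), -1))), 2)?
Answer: Rational(18769, 64) ≈ 293.27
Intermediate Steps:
A = -10 (A = Add(-6, Mul(2, Add(0, Mul(-1, 2)))) = Add(-6, Mul(2, Add(0, -2))) = Add(-6, Mul(2, -2)) = Add(-6, -4) = -10)
Pow(Add(Mul(Add(-5, 1), -4), Mul(Add(-6, -3), Pow(Add(2, A), -1))), 2) = Pow(Add(Mul(Add(-5, 1), -4), Mul(Add(-6, -3), Pow(Add(2, -10), -1))), 2) = Pow(Add(Mul(-4, -4), Mul(-9, Pow(-8, -1))), 2) = Pow(Add(16, Mul(-9, Rational(-1, 8))), 2) = Pow(Add(16, Rational(9, 8)), 2) = Pow(Rational(137, 8), 2) = Rational(18769, 64)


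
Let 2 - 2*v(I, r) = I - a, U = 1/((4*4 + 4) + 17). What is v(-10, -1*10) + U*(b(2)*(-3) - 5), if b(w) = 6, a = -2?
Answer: 162/37 ≈ 4.3784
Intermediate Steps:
U = 1/37 (U = 1/((16 + 4) + 17) = 1/(20 + 17) = 1/37 ≈ 0.027027)
v(I, r) = -I/2 (v(I, r) = 1 - (I - 1*(-2))/2 = 1 - (I + 2)/2 = 1 - (2 + I)/2 = 1 + (-1 - I/2) = -I/2)
v(-10, -1*10) + U*(b(2)*(-3) - 5) = -½*(-10) + (6*(-3) - 5)/37 = 5 + (-18 - 5)/37 = 5 + (1/37)*(-23) = 5 - 23/37 = 162/37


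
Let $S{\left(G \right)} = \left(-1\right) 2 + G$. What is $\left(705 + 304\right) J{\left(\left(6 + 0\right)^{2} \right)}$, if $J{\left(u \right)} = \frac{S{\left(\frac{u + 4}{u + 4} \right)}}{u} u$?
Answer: $-1009$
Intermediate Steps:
$S{\left(G \right)} = -2 + G$
$J{\left(u \right)} = -1$ ($J{\left(u \right)} = \frac{-2 + \frac{u + 4}{u + 4}}{u} u = \frac{-2 + \frac{4 + u}{4 + u}}{u} u = \frac{-2 + 1}{u} u = - \frac{1}{u} u = -1$)
$\left(705 + 304\right) J{\left(\left(6 + 0\right)^{2} \right)} = \left(705 + 304\right) \left(-1\right) = 1009 \left(-1\right) = -1009$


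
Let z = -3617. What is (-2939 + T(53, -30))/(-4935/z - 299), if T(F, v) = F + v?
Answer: 2636793/269137 ≈ 9.7972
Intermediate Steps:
(-2939 + T(53, -30))/(-4935/z - 299) = (-2939 + (53 - 30))/(-4935/(-3617) - 299) = (-2939 + 23)/(-4935*(-1/3617) - 299) = -2916/(4935/3617 - 299) = -2916/(-1076548/3617) = -2916*(-3617/1076548) = 2636793/269137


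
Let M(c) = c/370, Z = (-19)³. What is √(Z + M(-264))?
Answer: I*√234773695/185 ≈ 82.823*I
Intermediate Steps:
Z = -6859
M(c) = c/370 (M(c) = c*(1/370) = c/370)
√(Z + M(-264)) = √(-6859 + (1/370)*(-264)) = √(-6859 - 132/185) = √(-1269047/185) = I*√234773695/185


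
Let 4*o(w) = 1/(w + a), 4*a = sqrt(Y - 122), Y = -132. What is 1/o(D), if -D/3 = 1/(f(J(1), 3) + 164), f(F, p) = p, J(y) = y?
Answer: -12/167 + I*sqrt(254) ≈ -0.071856 + 15.937*I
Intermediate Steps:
a = I*sqrt(254)/4 (a = sqrt(-132 - 122)/4 = sqrt(-254)/4 = (I*sqrt(254))/4 = I*sqrt(254)/4 ≈ 3.9843*I)
D = -3/167 (D = -3/(3 + 164) = -3/167 ≈ -0.017964)
o(w) = 1/(4*(w + I*sqrt(254)/4))
1/o(D) = 1/(1/(4*(-3/167) + I*sqrt(254))) = 1/(1/(-12/167 + I*sqrt(254))) = -12/167 + I*sqrt(254)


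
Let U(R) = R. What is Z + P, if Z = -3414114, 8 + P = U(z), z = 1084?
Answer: -3413038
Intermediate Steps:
P = 1076 (P = -8 + 1084 = 1076)
Z + P = -3414114 + 1076 = -3413038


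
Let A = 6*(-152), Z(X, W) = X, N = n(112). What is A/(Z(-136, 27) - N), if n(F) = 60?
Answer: 228/49 ≈ 4.6531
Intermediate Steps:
N = 60
A = -912
A/(Z(-136, 27) - N) = -912/(-136 - 1*60) = -912/(-136 - 60) = -912/(-196) = -912*(-1/196) = 228/49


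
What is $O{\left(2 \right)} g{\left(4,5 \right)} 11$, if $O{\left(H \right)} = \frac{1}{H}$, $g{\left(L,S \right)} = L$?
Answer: $22$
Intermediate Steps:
$O{\left(2 \right)} g{\left(4,5 \right)} 11 = \frac{1}{2} \cdot 4 \cdot 11 = 2 \cdot 11 = 22$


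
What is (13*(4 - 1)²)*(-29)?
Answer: -3393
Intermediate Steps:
(13*(4 - 1)²)*(-29) = (13*3²)*(-29) = (13*9)*(-29) = 117*(-29) = -3393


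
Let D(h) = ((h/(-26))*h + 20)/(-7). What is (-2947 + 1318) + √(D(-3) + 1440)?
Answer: -1629 + √971542/26 ≈ -1591.1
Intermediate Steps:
D(h) = -20/7 + h²/182 (D(h) = ((h*(-1/26))*h + 20)*(-⅐) = ((-h/26)*h + 20)*(-⅐) = (-h²/26 + 20)*(-⅐) = (20 - h²/26)*(-⅐) = -20/7 + h²/182)
(-2947 + 1318) + √(D(-3) + 1440) = (-2947 + 1318) + √((-20/7 + (1/182)*(-3)²) + 1440) = -1629 + √((-20/7 + (1/182)*9) + 1440) = -1629 + √((-20/7 + 9/182) + 1440) = -1629 + √(-73/26 + 1440) = -1629 + √(37367/26) = -1629 + √971542/26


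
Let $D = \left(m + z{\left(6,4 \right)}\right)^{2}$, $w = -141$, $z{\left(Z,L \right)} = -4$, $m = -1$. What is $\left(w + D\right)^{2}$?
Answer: $13456$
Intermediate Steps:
$D = 25$ ($D = \left(-1 - 4\right)^{2} = \left(-5\right)^{2} = 25$)
$\left(w + D\right)^{2} = \left(-141 + 25\right)^{2} = \left(-116\right)^{2} = 13456$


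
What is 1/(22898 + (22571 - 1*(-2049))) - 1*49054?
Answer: -2330947971/47518 ≈ -49054.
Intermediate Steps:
1/(22898 + (22571 - 1*(-2049))) - 1*49054 = 1/(22898 + (22571 + 2049)) - 49054 = 1/(22898 + 24620) - 49054 = 1/47518 - 49054 = -2330947971/47518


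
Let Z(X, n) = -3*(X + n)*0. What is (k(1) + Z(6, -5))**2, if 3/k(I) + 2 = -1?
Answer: 1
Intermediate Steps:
k(I) = -1 (k(I) = 3/(-2 - 1) = 3/(-3) = 3*(-1/3) = -1)
Z(X, n) = 0 (Z(X, n) = (-3*X - 3*n)*0 = 0)
(k(1) + Z(6, -5))**2 = (-1 + 0)**2 = (-1)**2 = 1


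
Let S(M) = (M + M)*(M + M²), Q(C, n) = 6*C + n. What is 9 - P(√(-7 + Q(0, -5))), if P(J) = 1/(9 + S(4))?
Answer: 1520/169 ≈ 8.9941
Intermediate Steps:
Q(C, n) = n + 6*C
S(M) = 2*M*(M + M²) (S(M) = (2*M)*(M + M²) = 2*M*(M + M²))
P(J) = 1/169 (P(J) = 1/(9 + 2*4²*(1 + 4)) = 1/(9 + 2*16*5) = 1/(9 + 160) = 1/169)
9 - P(√(-7 + Q(0, -5))) = 9 - 1*1/169 = 9 - 1/169 = 1520/169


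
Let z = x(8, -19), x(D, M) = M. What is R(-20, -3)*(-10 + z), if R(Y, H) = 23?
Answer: -667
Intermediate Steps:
z = -19
R(-20, -3)*(-10 + z) = 23*(-10 - 19) = 23*(-29) = -667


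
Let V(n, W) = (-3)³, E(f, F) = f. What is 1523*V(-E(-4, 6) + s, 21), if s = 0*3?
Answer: -41121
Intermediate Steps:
s = 0
V(n, W) = -27
1523*V(-E(-4, 6) + s, 21) = 1523*(-27) = -41121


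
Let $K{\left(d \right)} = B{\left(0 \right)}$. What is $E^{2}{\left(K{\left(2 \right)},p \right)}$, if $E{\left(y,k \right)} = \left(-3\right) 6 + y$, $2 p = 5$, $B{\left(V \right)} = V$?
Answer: $324$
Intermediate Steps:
$p = \frac{5}{2}$ ($p = \frac{1}{2} \cdot 5 = \frac{5}{2} \approx 2.5$)
$K{\left(d \right)} = 0$
$E{\left(y,k \right)} = -18 + y$
$E^{2}{\left(K{\left(2 \right)},p \right)} = \left(-18 + 0\right)^{2} = \left(-18\right)^{2} = 324$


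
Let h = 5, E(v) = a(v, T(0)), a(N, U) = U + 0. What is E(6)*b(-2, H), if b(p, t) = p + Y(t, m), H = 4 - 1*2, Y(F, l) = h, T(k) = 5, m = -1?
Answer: 15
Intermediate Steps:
a(N, U) = U
E(v) = 5
Y(F, l) = 5
H = 2 (H = 4 - 2 = 2)
b(p, t) = 5 + p (b(p, t) = p + 5 = 5 + p)
E(6)*b(-2, H) = 5*(5 - 2) = 5*3 = 15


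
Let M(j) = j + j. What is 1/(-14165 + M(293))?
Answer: -1/13579 ≈ -7.3643e-5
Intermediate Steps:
M(j) = 2*j
1/(-14165 + M(293)) = 1/(-14165 + 2*293) = 1/(-14165 + 586) = 1/(-13579) = -1/13579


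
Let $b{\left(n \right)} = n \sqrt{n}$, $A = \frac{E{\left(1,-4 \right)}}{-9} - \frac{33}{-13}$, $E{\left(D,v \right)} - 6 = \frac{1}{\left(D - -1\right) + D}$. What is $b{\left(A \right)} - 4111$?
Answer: $-4111 + \frac{1288 \sqrt{6279}}{41067} \approx -4108.5$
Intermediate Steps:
$E{\left(D,v \right)} = 6 + \frac{1}{1 + 2 D}$ ($E{\left(D,v \right)} = 6 + \frac{1}{\left(D - -1\right) + D} = 6 + \frac{1}{\left(D + 1\right) + D} = 6 + \frac{1}{\left(1 + D\right) + D} = 6 + \frac{1}{1 + 2 D}$)
$A = \frac{644}{351}$ ($A = \frac{\frac{1}{1 + 2 \cdot 1} \left(7 + 12 \cdot 1\right)}{-9} - \frac{33}{-13} = \frac{7 + 12}{1 + 2} \left(- \frac{1}{9}\right) - - \frac{33}{13} = \frac{1}{3} \cdot 19 \left(- \frac{1}{9}\right) + \frac{33}{13} = \frac{19}{3} \left(- \frac{1}{9}\right) + \frac{33}{13} = - \frac{19}{27} + \frac{33}{13} = \frac{644}{351} \approx 1.8348$)
$b{\left(n \right)} = n^{\frac{3}{2}}$
$b{\left(A \right)} - 4111 = \left(\frac{644}{351}\right)^{\frac{3}{2}} - 4111 = \frac{1288 \sqrt{6279}}{41067} - 4111 = -4111 + \frac{1288 \sqrt{6279}}{41067}$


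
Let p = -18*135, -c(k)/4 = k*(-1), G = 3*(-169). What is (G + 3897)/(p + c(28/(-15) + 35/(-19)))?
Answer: -483075/348389 ≈ -1.3866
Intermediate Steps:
G = -507
c(k) = 4*k (c(k) = -4*k*(-1) = -(-4)*k = 4*k)
p = -2430
(G + 3897)/(p + c(28/(-15) + 35/(-19))) = (-507 + 3897)/(-2430 + 4*(28/(-15) + 35/(-19))) = 3390/(-2430 + 4*(28*(-1/15) + 35*(-1/19))) = 3390/(-2430 + 4*(-28/15 - 35/19)) = 3390/(-2430 + 4*(-1057/285)) = 3390/(-2430 - 4228/285) = 3390/(-696778/285) = 3390*(-285/696778) = -483075/348389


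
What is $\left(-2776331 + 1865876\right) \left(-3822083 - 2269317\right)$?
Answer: $5545945587000$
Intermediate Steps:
$\left(-2776331 + 1865876\right) \left(-3822083 - 2269317\right) = \left(-910455\right) \left(-6091400\right) = 5545945587000$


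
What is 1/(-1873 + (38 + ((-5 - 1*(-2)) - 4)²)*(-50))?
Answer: -1/6223 ≈ -0.00016069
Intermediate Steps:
1/(-1873 + (38 + ((-5 - 1*(-2)) - 4)²)*(-50)) = 1/(-1873 + (38 + ((-5 + 2) - 4)²)*(-50)) = 1/(-1873 + (38 + (-3 - 4)²)*(-50)) = 1/(-1873 + (38 + (-7)²)*(-50)) = 1/(-1873 + (38 + 49)*(-50)) = 1/(-1873 + 87*(-50)) = 1/(-1873 - 4350) = 1/(-6223) = -1/6223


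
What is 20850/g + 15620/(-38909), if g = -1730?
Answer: -83827525/6731257 ≈ -12.453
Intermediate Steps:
20850/g + 15620/(-38909) = 20850/(-1730) + 15620/(-38909) = 20850*(-1/1730) + 15620*(-1/38909) = -2085/173 - 15620/38909 = -83827525/6731257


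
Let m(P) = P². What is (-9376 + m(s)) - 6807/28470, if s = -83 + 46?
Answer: -75988699/9490 ≈ -8007.2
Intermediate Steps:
s = -37
(-9376 + m(s)) - 6807/28470 = (-9376 + (-37)²) - 6807/28470 = (-9376 + 1369) - 6807*1/28470 = -8007 - 2269/9490 = -75988699/9490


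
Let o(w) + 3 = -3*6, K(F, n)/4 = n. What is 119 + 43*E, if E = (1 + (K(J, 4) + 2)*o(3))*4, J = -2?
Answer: -64725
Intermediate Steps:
K(F, n) = 4*n
o(w) = -21 (o(w) = -3 - 3*6 = -3 - 18 = -21)
E = -1508 (E = (1 + (4*4 + 2)*(-21))*4 = (1 + (16 + 2)*(-21))*4 = (1 + 18*(-21))*4 = (1 - 378)*4 = -377*4 = -1508)
119 + 43*E = 119 + 43*(-1508) = 119 - 64844 = -64725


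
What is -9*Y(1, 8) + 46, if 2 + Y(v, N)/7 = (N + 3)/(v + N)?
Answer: 95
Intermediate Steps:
Y(v, N) = -14 + 7*(3 + N)/(N + v) (Y(v, N) = -14 + 7*((N + 3)/(v + N)) = -14 + 7*((3 + N)/(N + v)) = -14 + 7*(3 + N)/(N + v))
-9*Y(1, 8) + 46 = -63*(3 - 1*8 - 2*1)/(8 + 1) + 46 = -63*(3 - 8 - 2)/9 + 46 = -63*(-7)/9 + 46 = -9*(-49/9) + 46 = 49 + 46 = 95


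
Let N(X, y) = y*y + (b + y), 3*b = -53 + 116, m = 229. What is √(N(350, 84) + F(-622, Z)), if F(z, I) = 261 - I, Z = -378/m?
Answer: 4*√24331479/229 ≈ 86.161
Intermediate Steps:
b = 21 (b = (-53 + 116)/3 = (⅓)*63 = 21)
Z = -378/229 ≈ -1.6507
N(X, y) = 21 + y + y² (N(X, y) = y*y + (21 + y) = y² + (21 + y) = 21 + y + y²)
√(N(350, 84) + F(-622, Z)) = √((21 + 84 + 84²) + (261 - 1*(-378/229))) = √((21 + 84 + 7056) + (261 + 378/229)) = √(7161 + 60147/229) = √(1700016/229) = 4*√24331479/229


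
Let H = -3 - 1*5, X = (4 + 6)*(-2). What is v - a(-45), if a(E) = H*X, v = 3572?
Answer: 3412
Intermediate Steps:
X = -20 (X = 10*(-2) = -20)
H = -8 (H = -3 - 5 = -8)
a(E) = 160 (a(E) = -8*(-20) = 160)
v - a(-45) = 3572 - 1*160 = 3572 - 160 = 3412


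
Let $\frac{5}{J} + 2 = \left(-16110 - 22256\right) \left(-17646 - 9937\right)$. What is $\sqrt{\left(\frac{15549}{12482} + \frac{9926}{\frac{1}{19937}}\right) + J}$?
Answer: $\frac{\sqrt{9605098326966512514091812386}}{6966808392} \approx 14068.0$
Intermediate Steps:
$J = \frac{5}{1058249376}$ ($J = \frac{5}{-2 + \left(-16110 - 22256\right) \left(-17646 - 9937\right)} = \frac{5}{-2 - -1058249378} = \frac{5}{-2 + 1058249378} = \frac{5}{1058249376} \approx 4.7248 \cdot 10^{-9}$)
$\sqrt{\left(\frac{15549}{12482} + \frac{9926}{\frac{1}{19937}}\right) + J} = \sqrt{\left(\frac{15549}{12482} + \frac{9926}{\frac{1}{19937}}\right) + \frac{5}{1058249376}} = \sqrt{\left(15549 \cdot \frac{1}{12482} + 9926 \frac{1}{\frac{1}{19937}}\right) + \frac{5}{1058249376}} = \sqrt{\left(\frac{15549}{12482} + 9926 \cdot 19937\right) + \frac{5}{1058249376}} = \sqrt{\left(\frac{15549}{12482} + 197894662\right) + \frac{5}{1058249376}} = \sqrt{\frac{2470121186633}{12482} + \frac{5}{1058249376}} = \sqrt{\frac{1307002102199375926709}{6604534355616}} = \frac{\sqrt{9605098326966512514091812386}}{6966808392}$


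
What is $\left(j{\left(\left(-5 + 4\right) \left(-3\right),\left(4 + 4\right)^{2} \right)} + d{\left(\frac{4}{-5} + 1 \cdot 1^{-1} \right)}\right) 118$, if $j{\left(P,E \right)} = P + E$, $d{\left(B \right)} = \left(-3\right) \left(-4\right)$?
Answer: $9322$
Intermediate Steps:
$d{\left(B \right)} = 12$
$j{\left(P,E \right)} = E + P$
$\left(j{\left(\left(-5 + 4\right) \left(-3\right),\left(4 + 4\right)^{2} \right)} + d{\left(\frac{4}{-5} + 1 \cdot 1^{-1} \right)}\right) 118 = \left(\left(\left(4 + 4\right)^{2} + \left(-5 + 4\right) \left(-3\right)\right) + 12\right) 118 = \left(\left(8^{2} - -3\right) + 12\right) 118 = \left(\left(64 + 3\right) + 12\right) 118 = \left(67 + 12\right) 118 = 79 \cdot 118 = 9322$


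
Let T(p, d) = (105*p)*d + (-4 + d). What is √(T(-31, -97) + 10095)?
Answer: √325729 ≈ 570.73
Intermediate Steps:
T(p, d) = -4 + d + 105*d*p (T(p, d) = 105*d*p + (-4 + d) = -4 + d + 105*d*p)
√(T(-31, -97) + 10095) = √((-4 - 97 + 105*(-97)*(-31)) + 10095) = √((-4 - 97 + 315735) + 10095) = √(315634 + 10095) = √325729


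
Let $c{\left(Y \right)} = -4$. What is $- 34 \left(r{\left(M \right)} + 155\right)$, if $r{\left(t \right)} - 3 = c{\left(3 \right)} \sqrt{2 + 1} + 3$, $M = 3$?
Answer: $-5474 + 136 \sqrt{3} \approx -5238.4$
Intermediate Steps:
$r{\left(t \right)} = 6 - 4 \sqrt{3}$ ($r{\left(t \right)} = 3 + \left(- 4 \sqrt{2 + 1} + 3\right) = 3 + \left(- 4 \sqrt{3} + 3\right) = 3 + \left(3 - 4 \sqrt{3}\right) = 6 - 4 \sqrt{3}$)
$- 34 \left(r{\left(M \right)} + 155\right) = - 34 \left(\left(6 - 4 \sqrt{3}\right) + 155\right) = - 34 \left(161 - 4 \sqrt{3}\right) = -5474 + 136 \sqrt{3}$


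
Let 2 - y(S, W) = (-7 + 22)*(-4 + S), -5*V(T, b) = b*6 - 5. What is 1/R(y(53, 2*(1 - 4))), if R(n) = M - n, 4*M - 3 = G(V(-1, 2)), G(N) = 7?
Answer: 2/1471 ≈ 0.0013596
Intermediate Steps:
V(T, b) = 1 - 6*b/5 (V(T, b) = -(b*6 - 5)/5 = -(6*b - 5)/5 = -(-5 + 6*b)/5 = 1 - 6*b/5)
y(S, W) = 62 - 15*S (y(S, W) = 2 - (-7 + 22)*(-4 + S) = 2 - 15*(-4 + S) = 2 - (-60 + 15*S) = 2 + (60 - 15*S) = 62 - 15*S)
M = 5/2 (M = ¾ + (¼)*7 = ¾ + 7/4 = 5/2 ≈ 2.5000)
R(n) = 5/2 - n
1/R(y(53, 2*(1 - 4))) = 1/(5/2 - (62 - 15*53)) = 1/(5/2 - (62 - 795)) = 1/(5/2 - 1*(-733)) = 1/(5/2 + 733) = 1/(1471/2) = 2/1471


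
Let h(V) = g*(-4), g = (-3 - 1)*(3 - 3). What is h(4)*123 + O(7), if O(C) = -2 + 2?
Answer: 0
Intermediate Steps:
O(C) = 0
g = 0 (g = -4*0 = 0)
h(V) = 0 (h(V) = 0*(-4) = 0)
h(4)*123 + O(7) = 0*123 + 0 = 0 + 0 = 0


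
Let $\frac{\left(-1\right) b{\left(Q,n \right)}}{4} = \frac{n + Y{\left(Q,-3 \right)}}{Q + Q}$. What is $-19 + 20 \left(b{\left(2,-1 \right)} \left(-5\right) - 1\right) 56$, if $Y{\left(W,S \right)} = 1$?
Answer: $-1139$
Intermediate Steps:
$b{\left(Q,n \right)} = - \frac{2 \left(1 + n\right)}{Q}$ ($b{\left(Q,n \right)} = - 4 \frac{n + 1}{Q + Q} = - 4 \frac{1 + n}{2 Q} = - \frac{2 \left(1 + n\right)}{Q}$)
$-19 + 20 \left(b{\left(2,-1 \right)} \left(-5\right) - 1\right) 56 = -19 + 20 \left(\frac{2 \left(-1 - -1\right)}{2} \left(-5\right) - 1\right) 56 = -19 + 20 \left(2 \cdot \frac{1}{2} \left(-1 + 1\right) \left(-5\right) - 1\right) 56 = -19 + 20 \left(2 \cdot \frac{1}{2} \cdot 0 \left(-5\right) - 1\right) 56 = -19 + 20 \left(0 \left(-5\right) - 1\right) 56 = -19 + 20 \left(0 - 1\right) 56 = -19 + 20 \left(-1\right) 56 = -19 - 1120 = -1139$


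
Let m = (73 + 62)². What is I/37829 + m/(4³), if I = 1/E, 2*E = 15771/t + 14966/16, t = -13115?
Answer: 67573708015693685/237295874466112 ≈ 284.77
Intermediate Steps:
m = 18225 (m = 135² = 18225)
E = 98013377/209840 (E = (15771/(-13115) + 14966/16)/2 = (15771*(-1/13115) + 14966*(1/16))/2 = (-15771/13115 + 7483/8)/2 = (½)*(98013377/104920) = 98013377/209840 ≈ 467.09)
I = 209840/98013377 (I = 1/(98013377/209840) = 209840/98013377 ≈ 0.0021409)
I/37829 + m/(4³) = (209840/98013377)/37829 + 18225/(4³) = (209840/98013377)*(1/37829) + 18225/64 = 209840/3707748038533 + 18225*(1/64) = 209840/3707748038533 + 18225/64 = 67573708015693685/237295874466112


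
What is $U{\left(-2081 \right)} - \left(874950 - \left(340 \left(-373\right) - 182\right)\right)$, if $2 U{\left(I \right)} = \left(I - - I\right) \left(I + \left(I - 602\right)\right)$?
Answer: $8911932$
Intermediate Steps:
$U{\left(I \right)} = I \left(-602 + 2 I\right)$ ($U{\left(I \right)} = \frac{\left(I - - I\right) \left(I + \left(I - 602\right)\right)}{2} = \frac{\left(I + I\right) \left(I + \left(I - 602\right)\right)}{2} = \frac{2 I \left(I + \left(-602 + I\right)\right)}{2} = \frac{2 I \left(-602 + 2 I\right)}{2} = I \left(-602 + 2 I\right)$)
$U{\left(-2081 \right)} - \left(874950 - \left(340 \left(-373\right) - 182\right)\right) = 2 \left(-2081\right) \left(-301 - 2081\right) - \left(874950 - \left(340 \left(-373\right) - 182\right)\right) = 2 \left(-2081\right) \left(-2382\right) - \left(874950 - \left(-126820 - 182\right)\right) = 9913884 - \left(874950 - -127002\right) = 9913884 - \left(874950 + 127002\right) = 9913884 - 1001952 = 8911932$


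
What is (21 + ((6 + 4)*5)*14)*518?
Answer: 373478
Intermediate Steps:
(21 + ((6 + 4)*5)*14)*518 = (21 + (10*5)*14)*518 = (21 + 50*14)*518 = (21 + 700)*518 = 721*518 = 373478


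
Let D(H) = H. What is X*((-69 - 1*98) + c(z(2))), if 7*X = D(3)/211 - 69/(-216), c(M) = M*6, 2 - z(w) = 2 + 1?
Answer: -876937/106344 ≈ -8.2462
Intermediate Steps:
z(w) = -1 (z(w) = 2 - (2 + 1) = 2 - 1*3 = 2 - 3 = -1)
c(M) = 6*M
X = 5069/106344 (X = (3/211 - 69/(-216))/7 = (3*(1/211) - 69*(-1/216))/7 = (3/211 + 23/72)/7 = (⅐)*(5069/15192) = 5069/106344 ≈ 0.047666)
X*((-69 - 1*98) + c(z(2))) = 5069*((-69 - 1*98) + 6*(-1))/106344 = 5069*((-69 - 98) - 6)/106344 = 5069*(-167 - 6)/106344 = (5069/106344)*(-173) = -876937/106344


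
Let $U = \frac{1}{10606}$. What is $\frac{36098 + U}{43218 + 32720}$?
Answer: $\frac{382855389}{805398428} \approx 0.47536$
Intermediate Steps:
$U = \frac{1}{10606} \approx 9.4286 \cdot 10^{-5}$
$\frac{36098 + U}{43218 + 32720} = \frac{36098 + \frac{1}{10606}}{43218 + 32720} = \frac{382855389}{10606 \cdot 75938} = \frac{382855389}{10606} \cdot \frac{1}{75938} = \frac{382855389}{805398428}$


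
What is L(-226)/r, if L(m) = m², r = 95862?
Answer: 25538/47931 ≈ 0.53281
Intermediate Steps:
L(-226)/r = (-226)²/95862 = 51076*(1/95862) = 25538/47931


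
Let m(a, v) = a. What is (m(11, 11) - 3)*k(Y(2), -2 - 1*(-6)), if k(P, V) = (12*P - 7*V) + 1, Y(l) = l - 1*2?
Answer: -216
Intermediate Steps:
Y(l) = -2 + l (Y(l) = l - 2 = -2 + l)
k(P, V) = 1 - 7*V + 12*P (k(P, V) = (-7*V + 12*P) + 1 = 1 - 7*V + 12*P)
(m(11, 11) - 3)*k(Y(2), -2 - 1*(-6)) = (11 - 3)*(1 - 7*(-2 - 1*(-6)) + 12*(-2 + 2)) = 8*(1 - 7*(-2 + 6) + 12*0) = 8*(1 - 7*4 + 0) = 8*(1 - 28 + 0) = 8*(-27) = -216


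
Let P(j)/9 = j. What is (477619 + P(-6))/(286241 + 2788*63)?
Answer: 95513/92377 ≈ 1.0339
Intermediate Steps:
P(j) = 9*j
(477619 + P(-6))/(286241 + 2788*63) = (477619 + 9*(-6))/(286241 + 2788*63) = (477619 - 54)/(286241 + 175644) = 477565/461885 = 477565*(1/461885) = 95513/92377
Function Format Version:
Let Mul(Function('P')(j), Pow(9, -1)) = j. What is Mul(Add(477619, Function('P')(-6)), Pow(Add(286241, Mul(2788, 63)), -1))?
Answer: Rational(95513, 92377) ≈ 1.0339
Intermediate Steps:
Function('P')(j) = Mul(9, j)
Mul(Add(477619, Function('P')(-6)), Pow(Add(286241, Mul(2788, 63)), -1)) = Mul(Add(477619, Mul(9, -6)), Pow(Add(286241, Mul(2788, 63)), -1)) = Mul(Add(477619, -54), Pow(Add(286241, 175644), -1)) = Mul(477565, Pow(461885, -1)) = Mul(477565, Rational(1, 461885)) = Rational(95513, 92377)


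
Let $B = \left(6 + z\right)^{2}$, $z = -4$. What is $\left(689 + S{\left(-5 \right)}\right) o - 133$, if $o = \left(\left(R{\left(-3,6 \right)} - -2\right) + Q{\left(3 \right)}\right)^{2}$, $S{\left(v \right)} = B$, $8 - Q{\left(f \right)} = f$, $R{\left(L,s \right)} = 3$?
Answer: $69167$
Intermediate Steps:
$Q{\left(f \right)} = 8 - f$
$B = 4$ ($B = \left(6 - 4\right)^{2} = 2^{2} = 4$)
$S{\left(v \right)} = 4$
$o = 100$ ($o = \left(\left(3 - -2\right) + \left(8 - 3\right)\right)^{2} = \left(\left(3 + 2\right) + \left(8 - 3\right)\right)^{2} = \left(5 + 5\right)^{2} = 10^{2} = 100$)
$\left(689 + S{\left(-5 \right)}\right) o - 133 = \left(689 + 4\right) 100 - 133 = 693 \cdot 100 - 133 = 69300 - 133 = 69167$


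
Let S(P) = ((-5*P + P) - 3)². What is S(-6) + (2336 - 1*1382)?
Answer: 1395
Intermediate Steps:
S(P) = (-3 - 4*P)² (S(P) = (-4*P - 3)² = (-3 - 4*P)²)
S(-6) + (2336 - 1*1382) = (3 + 4*(-6))² + (2336 - 1*1382) = (3 - 24)² + (2336 - 1382) = (-21)² + 954 = 441 + 954 = 1395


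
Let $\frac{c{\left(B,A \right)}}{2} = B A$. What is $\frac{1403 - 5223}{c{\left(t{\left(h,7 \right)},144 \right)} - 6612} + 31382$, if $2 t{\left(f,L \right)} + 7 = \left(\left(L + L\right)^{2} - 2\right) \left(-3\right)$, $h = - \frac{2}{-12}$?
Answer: $\frac{717299329}{22857} \approx 31382.0$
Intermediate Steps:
$h = \frac{1}{6}$ ($h = \left(-2\right) \left(- \frac{1}{12}\right) = \frac{1}{6} \approx 0.16667$)
$t{\left(f,L \right)} = - \frac{1}{2} - 6 L^{2}$ ($t{\left(f,L \right)} = - \frac{7}{2} + \frac{\left(\left(L + L\right)^{2} - 2\right) \left(-3\right)}{2} = - \frac{7}{2} + \frac{\left(\left(2 L\right)^{2} - 2\right) \left(-3\right)}{2} = - \frac{7}{2} + \frac{\left(4 L^{2} - 2\right) \left(-3\right)}{2} = - \frac{7}{2} + \frac{\left(-2 + 4 L^{2}\right) \left(-3\right)}{2} = - \frac{7}{2} + \frac{6 - 12 L^{2}}{2} = - \frac{7}{2} - \left(-3 + 6 L^{2}\right) = - \frac{1}{2} - 6 L^{2}$)
$c{\left(B,A \right)} = 2 A B$ ($c{\left(B,A \right)} = 2 B A = 2 A B$)
$\frac{1403 - 5223}{c{\left(t{\left(h,7 \right)},144 \right)} - 6612} + 31382 = \frac{1403 - 5223}{2 \cdot 144 \left(- \frac{1}{2} - 6 \cdot 7^{2}\right) - 6612} + 31382 = - \frac{3820}{2 \cdot 144 \left(- \frac{1}{2} - 294\right) - 6612} + 31382 = - \frac{3820}{2 \cdot 144 \left(- \frac{589}{2}\right) - 6612} + 31382 = - \frac{3820}{-84816 - 6612} + 31382 = - \frac{3820}{-91428} + 31382 = \left(-3820\right) \left(- \frac{1}{91428}\right) + 31382 = \frac{955}{22857} + 31382 = \frac{717299329}{22857}$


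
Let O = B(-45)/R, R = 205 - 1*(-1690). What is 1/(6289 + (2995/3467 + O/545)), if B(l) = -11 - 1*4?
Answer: 716126185/4504336199289 ≈ 0.00015899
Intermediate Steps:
R = 1895 (R = 205 + 1690 = 1895)
B(l) = -15 (B(l) = -11 - 4 = -15)
O = -3/379 (O = -15/1895 = -15*1/1895 = -3/379 ≈ -0.0079156)
1/(6289 + (2995/3467 + O/545)) = 1/(6289 + (2995/3467 - 3/379/545)) = 1/(6289 + (2995*(1/3467) - 3/379*1/545)) = 1/(6289 + (2995/3467 - 3/206555)) = 1/(6289 + 618621824/716126185) = 1/(4504336199289/716126185) = 716126185/4504336199289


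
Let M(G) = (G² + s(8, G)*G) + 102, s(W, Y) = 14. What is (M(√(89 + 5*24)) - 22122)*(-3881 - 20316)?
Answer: 527760767 - 338758*√209 ≈ 5.2286e+8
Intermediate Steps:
M(G) = 102 + G² + 14*G (M(G) = (G² + 14*G) + 102 = 102 + G² + 14*G)
(M(√(89 + 5*24)) - 22122)*(-3881 - 20316) = ((102 + (√(89 + 5*24))² + 14*√(89 + 5*24)) - 22122)*(-3881 - 20316) = ((102 + (√(89 + 120))² + 14*√(89 + 120)) - 22122)*(-24197) = ((102 + (√209)² + 14*√209) - 22122)*(-24197) = ((102 + 209 + 14*√209) - 22122)*(-24197) = ((311 + 14*√209) - 22122)*(-24197) = (-21811 + 14*√209)*(-24197) = 527760767 - 338758*√209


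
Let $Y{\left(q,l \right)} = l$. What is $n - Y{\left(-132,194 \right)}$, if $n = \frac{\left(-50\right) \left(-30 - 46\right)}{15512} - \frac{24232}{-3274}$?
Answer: $- \frac{591513243}{3174143} \approx -186.35$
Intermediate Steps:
$n = \frac{24270499}{3174143}$ ($n = \left(-50\right) \left(-76\right) \frac{1}{15512} - - \frac{12116}{1637} = 3800 \cdot \frac{1}{15512} + \frac{12116}{1637} = \frac{475}{1939} + \frac{12116}{1637} = \frac{24270499}{3174143} \approx 7.6463$)
$n - Y{\left(-132,194 \right)} = \frac{24270499}{3174143} - 194 = - \frac{591513243}{3174143}$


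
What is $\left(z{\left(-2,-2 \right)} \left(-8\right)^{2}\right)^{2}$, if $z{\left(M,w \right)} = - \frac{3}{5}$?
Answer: $\frac{36864}{25} \approx 1474.6$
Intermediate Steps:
$z{\left(M,w \right)} = - \frac{3}{5}$ ($z{\left(M,w \right)} = \left(-3\right) \frac{1}{5} = - \frac{3}{5}$)
$\left(z{\left(-2,-2 \right)} \left(-8\right)^{2}\right)^{2} = \left(- \frac{3 \left(-8\right)^{2}}{5}\right)^{2} = \left(\left(- \frac{3}{5}\right) 64\right)^{2} = \left(- \frac{192}{5}\right)^{2} = \frac{36864}{25}$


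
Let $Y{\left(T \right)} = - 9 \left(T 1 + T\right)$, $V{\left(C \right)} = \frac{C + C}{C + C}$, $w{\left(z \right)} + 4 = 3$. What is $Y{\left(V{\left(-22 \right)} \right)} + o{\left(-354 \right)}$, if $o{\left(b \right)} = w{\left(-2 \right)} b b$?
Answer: $-125334$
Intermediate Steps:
$w{\left(z \right)} = -1$ ($w{\left(z \right)} = -4 + 3 = -1$)
$V{\left(C \right)} = 1$ ($V{\left(C \right)} = \frac{2 C}{2 C} = 2 C \frac{1}{2 C} = 1$)
$Y{\left(T \right)} = - 18 T$ ($Y{\left(T \right)} = - 9 \left(T + T\right) = - 9 \cdot 2 T = - 18 T$)
$o{\left(b \right)} = - b^{2}$ ($o{\left(b \right)} = - b b = - b^{2}$)
$Y{\left(V{\left(-22 \right)} \right)} + o{\left(-354 \right)} = \left(-18\right) 1 - \left(-354\right)^{2} = -18 - 125316 = -125334$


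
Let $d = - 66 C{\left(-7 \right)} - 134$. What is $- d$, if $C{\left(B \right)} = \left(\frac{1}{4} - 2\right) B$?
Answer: $\frac{1885}{2} \approx 942.5$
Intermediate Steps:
$C{\left(B \right)} = - \frac{7 B}{4}$ ($C{\left(B \right)} = \left(\frac{1}{4} - 2\right) B = - \frac{7 B}{4}$)
$d = - \frac{1885}{2}$ ($d = - 66 \left(\left(- \frac{7}{4}\right) \left(-7\right)\right) - 134 = \left(-66\right) \frac{49}{4} - 134 = - \frac{1617}{2} - 134 = - \frac{1885}{2} \approx -942.5$)
$- d = \left(-1\right) \left(- \frac{1885}{2}\right) = \frac{1885}{2}$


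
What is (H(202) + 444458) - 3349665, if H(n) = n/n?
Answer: -2905206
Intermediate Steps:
H(n) = 1
(H(202) + 444458) - 3349665 = (1 + 444458) - 3349665 = 444459 - 3349665 = -2905206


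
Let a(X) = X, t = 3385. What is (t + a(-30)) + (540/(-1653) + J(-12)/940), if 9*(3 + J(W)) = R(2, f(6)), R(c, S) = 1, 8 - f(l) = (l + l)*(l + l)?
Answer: 7818830587/2330730 ≈ 3354.7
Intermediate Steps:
f(l) = 8 - 4*l² (f(l) = 8 - (l + l)*(l + l) = 8 - 2*l*2*l = 8 - 4*l²)
J(W) = -26/9 (J(W) = -3 + (⅑)*1 = -3 + ⅑ = -26/9)
(t + a(-30)) + (540/(-1653) + J(-12)/940) = (3385 - 30) + (540/(-1653) - 26/9/940) = 3355 + (540*(-1/1653) - 26/9*1/940) = 3355 + (-180/551 - 13/4230) = 3355 - 768563/2330730 = 7818830587/2330730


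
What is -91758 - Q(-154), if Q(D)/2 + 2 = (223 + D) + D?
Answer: -91584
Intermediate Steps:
Q(D) = 442 + 4*D (Q(D) = -4 + 2*((223 + D) + D) = -4 + 2*(223 + 2*D) = -4 + (446 + 4*D) = 442 + 4*D)
-91758 - Q(-154) = -91758 - (442 + 4*(-154)) = -91758 - (442 - 616) = -91758 - 1*(-174) = -91758 + 174 = -91584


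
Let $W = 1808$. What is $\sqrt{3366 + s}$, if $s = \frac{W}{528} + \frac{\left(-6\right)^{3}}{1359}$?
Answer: $\frac{\sqrt{83659831167}}{4983} \approx 58.045$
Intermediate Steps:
$s = \frac{16271}{4983}$ ($s = \frac{1808}{528} + \frac{\left(-6\right)^{3}}{1359} = 1808 \cdot \frac{1}{528} - \frac{24}{151} = \frac{113}{33} - \frac{24}{151} = \frac{16271}{4983} \approx 3.2653$)
$\sqrt{3366 + s} = \sqrt{3366 + \frac{16271}{4983}} = \sqrt{\frac{16789049}{4983}} = \frac{\sqrt{83659831167}}{4983}$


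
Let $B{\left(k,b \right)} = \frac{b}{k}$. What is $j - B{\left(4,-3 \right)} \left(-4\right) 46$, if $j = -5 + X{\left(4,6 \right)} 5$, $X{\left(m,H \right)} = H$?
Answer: $-3450$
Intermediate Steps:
$j = 25$ ($j = -5 + 6 \cdot 5 = -5 + 30 = 25$)
$j - B{\left(4,-3 \right)} \left(-4\right) 46 = 25 - \frac{-3}{4} \left(-4\right) 46 = 25 \left(-1\right) \left(- \frac{3}{4}\right) \left(-4\right) 46 = 25 \cdot \frac{3}{4} \left(-4\right) 46 = 25 \left(-3\right) 46 = \left(-75\right) 46 = -3450$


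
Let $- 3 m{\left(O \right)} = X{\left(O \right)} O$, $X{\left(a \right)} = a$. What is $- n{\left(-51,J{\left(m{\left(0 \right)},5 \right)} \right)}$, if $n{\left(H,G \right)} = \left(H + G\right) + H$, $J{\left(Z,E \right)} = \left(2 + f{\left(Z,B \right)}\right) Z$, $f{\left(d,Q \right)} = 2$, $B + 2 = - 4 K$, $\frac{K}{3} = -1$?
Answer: $102$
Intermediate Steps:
$K = -3$ ($K = 3 \left(-1\right) = -3$)
$B = 10$ ($B = -2 - -12 = -2 + 12 = 10$)
$m{\left(O \right)} = - \frac{O^{2}}{3}$ ($m{\left(O \right)} = - \frac{O O}{3} = - \frac{O^{2}}{3}$)
$J{\left(Z,E \right)} = 4 Z$ ($J{\left(Z,E \right)} = \left(2 + 2\right) Z = 4 Z$)
$n{\left(H,G \right)} = G + 2 H$ ($n{\left(H,G \right)} = \left(G + H\right) + H = G + 2 H$)
$- n{\left(-51,J{\left(m{\left(0 \right)},5 \right)} \right)} = - (4 \left(- \frac{0^{2}}{3}\right) + 2 \left(-51\right)) = - (4 \left(\left(- \frac{1}{3}\right) 0\right) - 102) = - (4 \cdot 0 - 102) = - (0 - 102) = \left(-1\right) \left(-102\right) = 102$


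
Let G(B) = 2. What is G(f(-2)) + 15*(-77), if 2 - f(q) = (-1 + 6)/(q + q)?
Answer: -1153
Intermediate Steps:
f(q) = 2 - 5/(2*q) (f(q) = 2 - (-1 + 6)/(q + q) = 2 - 5/(2*q))
G(f(-2)) + 15*(-77) = 2 + 15*(-77) = 2 - 1155 = -1153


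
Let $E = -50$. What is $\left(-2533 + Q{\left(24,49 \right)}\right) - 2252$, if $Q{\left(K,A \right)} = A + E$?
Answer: $-4786$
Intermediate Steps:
$Q{\left(K,A \right)} = -50 + A$ ($Q{\left(K,A \right)} = A - 50 = -50 + A$)
$\left(-2533 + Q{\left(24,49 \right)}\right) - 2252 = \left(-2533 + \left(-50 + 49\right)\right) - 2252 = \left(-2533 - 1\right) - 2252 = -2534 - 2252 = -4786$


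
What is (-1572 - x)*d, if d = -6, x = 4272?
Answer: 35064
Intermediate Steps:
(-1572 - x)*d = (-1572 - 1*4272)*(-6) = (-1572 - 4272)*(-6) = -5844*(-6) = 35064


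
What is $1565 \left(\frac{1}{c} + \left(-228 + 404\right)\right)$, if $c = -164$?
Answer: $\frac{45170595}{164} \approx 2.7543 \cdot 10^{5}$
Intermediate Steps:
$1565 \left(\frac{1}{c} + \left(-228 + 404\right)\right) = 1565 \left(\frac{1}{-164} + \left(-228 + 404\right)\right) = 1565 \left(- \frac{1}{164} + 176\right) = 1565 \cdot \frac{28863}{164} = \frac{45170595}{164}$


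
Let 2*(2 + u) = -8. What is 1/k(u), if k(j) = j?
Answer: -1/6 ≈ -0.16667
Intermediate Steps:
u = -6 (u = -2 + (1/2)*(-8) = -2 - 4 = -6)
1/k(u) = 1/(-6) = -1/6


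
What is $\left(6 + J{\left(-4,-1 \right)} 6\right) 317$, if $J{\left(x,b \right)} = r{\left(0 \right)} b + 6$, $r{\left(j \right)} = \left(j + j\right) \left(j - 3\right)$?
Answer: $13314$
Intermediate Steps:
$r{\left(j \right)} = 2 j \left(-3 + j\right)$
$J{\left(x,b \right)} = 6$ ($J{\left(x,b \right)} = 2 \cdot 0 \left(-3 + 0\right) b + 6 = 2 \cdot 0 \left(-3\right) b + 6 = 0 b + 6 = 0 + 6 = 6$)
$\left(6 + J{\left(-4,-1 \right)} 6\right) 317 = \left(6 + 6 \cdot 6\right) 317 = \left(6 + 36\right) 317 = 42 \cdot 317 = 13314$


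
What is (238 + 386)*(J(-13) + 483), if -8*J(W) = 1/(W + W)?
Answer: 301395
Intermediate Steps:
J(W) = -1/(16*W) (J(W) = -1/(8*(W + W)) = -1/(2*W)/8 = -1/(16*W))
(238 + 386)*(J(-13) + 483) = (238 + 386)*(-1/16/(-13) + 483) = 624*(-1/16*(-1/13) + 483) = 624*(1/208 + 483) = 624*(100465/208) = 301395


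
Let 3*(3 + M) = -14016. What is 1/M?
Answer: -1/4675 ≈ -0.00021390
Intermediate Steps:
M = -4675 (M = -3 + (⅓)*(-14016) = -3 - 4672 = -4675)
1/M = 1/(-4675) = -1/4675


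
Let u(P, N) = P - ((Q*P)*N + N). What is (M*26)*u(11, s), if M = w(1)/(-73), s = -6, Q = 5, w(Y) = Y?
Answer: -9022/73 ≈ -123.59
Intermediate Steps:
u(P, N) = P - N - 5*N*P (u(P, N) = P - ((5*P)*N + N) = P - (5*N*P + N) = P - (N + 5*N*P) = P + (-N - 5*N*P) = P - N - 5*N*P)
M = -1/73 (M = 1/(-73) = 1*(-1/73) = -1/73 ≈ -0.013699)
(M*26)*u(11, s) = (-1/73*26)*(11 - 1*(-6) - 5*(-6)*11) = -26*(11 + 6 + 330)/73 = -26/73*347 = -9022/73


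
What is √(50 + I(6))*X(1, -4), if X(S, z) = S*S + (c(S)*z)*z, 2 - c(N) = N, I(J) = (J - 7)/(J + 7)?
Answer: 17*√8437/13 ≈ 120.12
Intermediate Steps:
I(J) = (-7 + J)/(7 + J)
c(N) = 2 - N
X(S, z) = S² + z²*(2 - S) (X(S, z) = S*S + ((2 - S)*z)*z = S² + (z*(2 - S))*z = S² + z²*(2 - S))
√(50 + I(6))*X(1, -4) = √(50 + (-7 + 6)/(7 + 6))*(1² + (-4)²*(2 - 1*1)) = √(50 - 1/13)*(1 + 16*(2 - 1)) = √(50 + (1/13)*(-1))*(1 + 16*1) = √(50 - 1/13)*(1 + 16) = √(649/13)*17 = (√8437/13)*17 = 17*√8437/13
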